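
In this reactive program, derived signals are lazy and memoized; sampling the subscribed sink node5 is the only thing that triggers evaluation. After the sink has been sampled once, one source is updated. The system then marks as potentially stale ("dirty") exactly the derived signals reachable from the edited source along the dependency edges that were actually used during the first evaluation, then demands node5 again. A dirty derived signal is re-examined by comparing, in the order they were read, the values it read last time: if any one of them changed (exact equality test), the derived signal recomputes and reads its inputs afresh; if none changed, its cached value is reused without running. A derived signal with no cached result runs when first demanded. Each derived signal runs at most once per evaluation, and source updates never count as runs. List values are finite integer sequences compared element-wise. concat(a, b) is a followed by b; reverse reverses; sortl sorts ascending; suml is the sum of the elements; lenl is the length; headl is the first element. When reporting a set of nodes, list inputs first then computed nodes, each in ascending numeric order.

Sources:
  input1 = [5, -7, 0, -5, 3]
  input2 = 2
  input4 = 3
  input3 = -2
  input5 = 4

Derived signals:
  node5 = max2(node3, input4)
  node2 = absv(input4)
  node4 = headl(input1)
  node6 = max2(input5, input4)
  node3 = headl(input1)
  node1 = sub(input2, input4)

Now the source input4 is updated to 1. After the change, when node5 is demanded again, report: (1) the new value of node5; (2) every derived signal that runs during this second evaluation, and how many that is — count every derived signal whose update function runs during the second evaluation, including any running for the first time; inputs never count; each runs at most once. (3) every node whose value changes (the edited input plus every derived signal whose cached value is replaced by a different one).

First demand of the output computes:
  node3 = headl([5, -7, 0, -5, 3]) = 5
  node5 = max2(5, 3) = 5

After the edit, cleaning proceeds:
  node5: a read changed (input4 3->1) — executes, giving 5 — identical to its old value.

Demanding node5 again yields 5.
1 derived signals run: node5.
The nodes whose values change: input4.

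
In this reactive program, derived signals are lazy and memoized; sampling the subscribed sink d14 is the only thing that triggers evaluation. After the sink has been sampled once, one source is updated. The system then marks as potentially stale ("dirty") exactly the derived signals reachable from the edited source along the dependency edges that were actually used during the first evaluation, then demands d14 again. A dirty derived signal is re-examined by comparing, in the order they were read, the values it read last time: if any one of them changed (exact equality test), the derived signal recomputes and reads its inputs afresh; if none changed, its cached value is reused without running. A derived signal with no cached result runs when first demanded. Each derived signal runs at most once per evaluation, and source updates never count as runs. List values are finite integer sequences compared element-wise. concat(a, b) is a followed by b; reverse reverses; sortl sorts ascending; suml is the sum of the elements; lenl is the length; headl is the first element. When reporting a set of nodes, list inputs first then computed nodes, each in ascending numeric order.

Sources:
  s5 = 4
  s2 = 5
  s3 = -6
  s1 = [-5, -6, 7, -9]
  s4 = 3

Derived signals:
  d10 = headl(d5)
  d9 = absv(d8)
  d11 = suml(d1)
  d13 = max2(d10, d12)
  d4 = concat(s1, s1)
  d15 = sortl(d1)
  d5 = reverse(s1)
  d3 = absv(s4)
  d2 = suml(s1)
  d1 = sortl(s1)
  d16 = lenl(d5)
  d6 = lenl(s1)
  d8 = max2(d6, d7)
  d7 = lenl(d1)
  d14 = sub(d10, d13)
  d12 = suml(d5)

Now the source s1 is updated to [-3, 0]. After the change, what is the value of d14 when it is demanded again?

First demand of the output computes:
  d5 = reverse([-5, -6, 7, -9]) = [-9, 7, -6, -5]
  d10 = headl([-9, 7, -6, -5]) = -9
  d12 = suml([-9, 7, -6, -5]) = -13
  d13 = max2(-9, -13) = -9
  d14 = sub(-9, -9) = 0

After the edit, cleaning proceeds:
  d5: a read changed (s1 [-5, -6, 7, -9]->[-3, 0]) — executes, giving [0, -3].
  d10: a read changed (d5 [-9, 7, -6, -5]->[0, -3]) — executes, giving 0.
  d12: a read changed (d5 [-9, 7, -6, -5]->[0, -3]) — executes, giving -3.
  d13: a read changed (d10 -9->0; d12 -13->-3) — executes, giving 0.
  d14: a read changed (d10 -9->0; d13 -9->0) — executes, giving 0 — identical to its old value.

Demanding d14 again yields 0.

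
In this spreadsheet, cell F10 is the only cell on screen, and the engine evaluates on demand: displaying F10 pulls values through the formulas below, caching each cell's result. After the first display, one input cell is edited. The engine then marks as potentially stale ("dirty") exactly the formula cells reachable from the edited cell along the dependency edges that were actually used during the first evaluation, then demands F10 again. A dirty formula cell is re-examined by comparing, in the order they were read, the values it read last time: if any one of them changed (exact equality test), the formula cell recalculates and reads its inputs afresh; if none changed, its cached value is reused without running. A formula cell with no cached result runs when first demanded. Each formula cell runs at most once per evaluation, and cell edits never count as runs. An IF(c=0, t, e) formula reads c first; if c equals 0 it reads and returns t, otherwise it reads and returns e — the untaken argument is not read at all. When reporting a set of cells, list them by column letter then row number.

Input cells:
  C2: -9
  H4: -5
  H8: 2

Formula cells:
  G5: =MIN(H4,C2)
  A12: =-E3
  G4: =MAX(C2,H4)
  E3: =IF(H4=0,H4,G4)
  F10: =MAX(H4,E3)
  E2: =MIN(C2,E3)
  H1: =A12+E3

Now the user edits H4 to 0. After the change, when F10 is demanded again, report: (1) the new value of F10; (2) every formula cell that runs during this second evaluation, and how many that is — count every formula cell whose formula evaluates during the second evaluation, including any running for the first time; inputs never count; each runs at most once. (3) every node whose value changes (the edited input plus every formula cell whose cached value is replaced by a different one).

Initial pass — values computed on the first demand:
  G4 = MAX(-9, -5) = -5
  E3 = IF(H4=0: H4=-5 -> else branch G4) = -5
  F10 = MAX(-5, -5) = -5

Second demand — change propagation:
  G4: dirty yet unreached — the second evaluation never asks for it.
  E3: re-runs because H4 -5->0; new result 0.
  F10: re-runs because H4 -5->0; E3 -5->0; new result 0.

The important point: the flipped condition redirects demand; G4 is left stale, never re-checked.

F10 now evaluates to 0.
Run set: E3, F10 (2 run).
Changed values: E3, F10, H4.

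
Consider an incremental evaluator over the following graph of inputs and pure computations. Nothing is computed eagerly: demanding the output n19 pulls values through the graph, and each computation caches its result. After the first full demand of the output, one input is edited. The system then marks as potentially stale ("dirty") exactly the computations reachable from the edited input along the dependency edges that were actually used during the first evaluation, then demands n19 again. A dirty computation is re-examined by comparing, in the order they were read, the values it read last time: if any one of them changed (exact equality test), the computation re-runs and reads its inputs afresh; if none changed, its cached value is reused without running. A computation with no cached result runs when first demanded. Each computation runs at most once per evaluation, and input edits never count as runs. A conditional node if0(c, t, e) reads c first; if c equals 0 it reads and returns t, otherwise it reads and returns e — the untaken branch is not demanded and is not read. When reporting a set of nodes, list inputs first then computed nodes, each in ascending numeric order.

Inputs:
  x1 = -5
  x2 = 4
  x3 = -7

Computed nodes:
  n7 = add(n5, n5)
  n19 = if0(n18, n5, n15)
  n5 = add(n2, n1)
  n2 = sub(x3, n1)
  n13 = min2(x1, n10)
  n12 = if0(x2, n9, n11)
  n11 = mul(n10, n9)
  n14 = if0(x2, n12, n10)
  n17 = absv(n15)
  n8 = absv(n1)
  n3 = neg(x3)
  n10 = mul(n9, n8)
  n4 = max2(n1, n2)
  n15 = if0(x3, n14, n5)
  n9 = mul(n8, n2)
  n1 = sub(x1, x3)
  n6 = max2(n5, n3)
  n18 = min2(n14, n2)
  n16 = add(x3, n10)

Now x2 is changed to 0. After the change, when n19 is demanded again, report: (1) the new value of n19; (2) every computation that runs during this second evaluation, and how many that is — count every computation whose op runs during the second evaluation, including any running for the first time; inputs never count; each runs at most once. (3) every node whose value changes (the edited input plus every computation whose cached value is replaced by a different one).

n19 now evaluates to -7.
Run set: n12, n14, n18, n19 (4 run).
Changed values: x2, n14, n18.
The important point: the flipped condition pulls in fresh nodes; n12 runs for the first time.

Initial pass — values computed on the first demand:
  n1 = sub(-5, -7) = 2
  n2 = sub(-7, 2) = -9
  n5 = add(-9, 2) = -7
  n8 = absv(2) = 2
  n9 = mul(2, -9) = -18
  n10 = mul(-18, 2) = -36
  n14 = if0(x2=4 -> else branch n10) = -36
  n15 = if0(x3=-7 -> else branch n5) = -7
  n18 = min2(-36, -9) = -36
  n19 = if0(n18=-36 -> else branch n15) = -7

Second demand — change propagation:
  n12: newly demanded (no cache) — executes and yields -18.
  n14: re-runs because x2 4->0; new result -18.
  n18: re-runs because n14 -36->-18; new result -18.
  n19: re-runs because n18 -36->-18; new result -7 (unchanged).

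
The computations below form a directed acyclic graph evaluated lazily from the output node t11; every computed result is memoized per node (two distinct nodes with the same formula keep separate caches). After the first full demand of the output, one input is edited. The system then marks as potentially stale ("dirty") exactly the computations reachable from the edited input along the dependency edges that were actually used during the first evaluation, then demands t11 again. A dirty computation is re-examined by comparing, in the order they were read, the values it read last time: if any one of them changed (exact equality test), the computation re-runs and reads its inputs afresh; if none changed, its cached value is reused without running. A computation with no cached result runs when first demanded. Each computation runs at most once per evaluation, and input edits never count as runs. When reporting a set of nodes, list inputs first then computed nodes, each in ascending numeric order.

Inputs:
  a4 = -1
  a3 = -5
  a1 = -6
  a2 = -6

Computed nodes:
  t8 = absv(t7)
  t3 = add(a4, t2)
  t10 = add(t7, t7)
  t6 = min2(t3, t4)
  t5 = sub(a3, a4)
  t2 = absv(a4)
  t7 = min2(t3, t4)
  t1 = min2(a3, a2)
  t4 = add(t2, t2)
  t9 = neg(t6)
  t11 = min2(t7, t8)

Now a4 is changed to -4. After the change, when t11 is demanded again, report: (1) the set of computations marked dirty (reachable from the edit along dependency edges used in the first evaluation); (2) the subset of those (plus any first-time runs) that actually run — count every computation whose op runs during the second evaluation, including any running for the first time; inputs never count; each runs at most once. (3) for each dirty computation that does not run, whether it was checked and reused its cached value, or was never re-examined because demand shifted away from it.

First demand of the output computes:
  t2 = absv(-1) = 1
  t3 = add(-1, 1) = 0
  t4 = add(1, 1) = 2
  t7 = min2(0, 2) = 0
  t8 = absv(0) = 0
  t11 = min2(0, 0) = 0

After the edit, cleaning proceeds:
  t2: a read changed (a4 -1->-4) — executes, giving 4.
  t3: a read changed (a4 -1->-4; t2 1->4) — executes, giving 0 — identical to its old value.
  t4: a read changed (t2 1->4; t2 1->4) — executes, giving 8.
  t7: a read changed (t4 2->8) — executes, giving 0 — identical to its old value.
  t8: dirty, but its reads are unchanged (t7 unchanged); cached 0 stands.
  t11: dirty, but its reads are unchanged (t7 unchanged, t8 unchanged); cached 0 stands.

Note where the cutoff bites: t8 is checked, finds nothing changed, and keeps its cache.

The edit dirties: t2, t3, t4, t7, t8, t11.
4 computations run: t2, t3, t4, t7.
Cache hits after checking: t8, t11.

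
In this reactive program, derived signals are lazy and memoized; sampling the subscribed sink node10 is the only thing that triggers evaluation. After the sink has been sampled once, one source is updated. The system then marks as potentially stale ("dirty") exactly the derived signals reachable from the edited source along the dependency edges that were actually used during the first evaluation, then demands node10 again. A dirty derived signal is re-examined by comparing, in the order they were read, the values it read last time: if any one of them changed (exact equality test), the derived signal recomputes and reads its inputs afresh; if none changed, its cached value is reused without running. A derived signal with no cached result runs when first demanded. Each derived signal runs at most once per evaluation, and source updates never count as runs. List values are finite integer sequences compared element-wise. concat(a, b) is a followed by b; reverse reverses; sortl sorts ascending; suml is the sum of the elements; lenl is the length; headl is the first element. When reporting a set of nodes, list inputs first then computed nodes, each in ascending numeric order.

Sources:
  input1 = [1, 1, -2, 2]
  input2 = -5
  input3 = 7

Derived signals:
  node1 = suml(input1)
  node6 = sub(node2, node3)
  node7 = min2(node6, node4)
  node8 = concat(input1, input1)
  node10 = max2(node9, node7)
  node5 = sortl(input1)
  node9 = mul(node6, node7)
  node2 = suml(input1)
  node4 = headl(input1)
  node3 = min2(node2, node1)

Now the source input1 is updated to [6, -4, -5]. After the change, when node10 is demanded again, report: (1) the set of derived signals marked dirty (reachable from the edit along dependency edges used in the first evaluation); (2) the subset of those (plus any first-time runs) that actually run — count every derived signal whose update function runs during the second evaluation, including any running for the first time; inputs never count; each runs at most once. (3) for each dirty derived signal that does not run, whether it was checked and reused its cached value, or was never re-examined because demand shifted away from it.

The edit dirties: node1, node2, node3, node4, node6, node7, node9, node10.
6 derived signals run: node1, node2, node3, node4, node6, node7.
Cache hits after checking: node9, node10.
Note where the cutoff bites: node9 is checked, finds nothing changed, and keeps its cache.

First demand of the output computes:
  node1 = suml([1, 1, -2, 2]) = 2
  node2 = suml([1, 1, -2, 2]) = 2
  node3 = min2(2, 2) = 2
  node4 = headl([1, 1, -2, 2]) = 1
  node6 = sub(2, 2) = 0
  node7 = min2(0, 1) = 0
  node9 = mul(0, 0) = 0
  node10 = max2(0, 0) = 0

After the edit, cleaning proceeds:
  node1: a read changed (input1 [1, 1, -2, 2]->[6, -4, -5]) — executes, giving -3.
  node2: a read changed (input1 [1, 1, -2, 2]->[6, -4, -5]) — executes, giving -3.
  node3: a read changed (node2 2->-3; node1 2->-3) — executes, giving -3.
  node4: a read changed (input1 [1, 1, -2, 2]->[6, -4, -5]) — executes, giving 6.
  node6: a read changed (node2 2->-3; node3 2->-3) — executes, giving 0 — identical to its old value.
  node7: a read changed (node4 1->6) — executes, giving 0 — identical to its old value.
  node9: dirty, but its reads are unchanged (node6 unchanged, node7 unchanged); cached 0 stands.
  node10: dirty, but its reads are unchanged (node9 unchanged, node7 unchanged); cached 0 stands.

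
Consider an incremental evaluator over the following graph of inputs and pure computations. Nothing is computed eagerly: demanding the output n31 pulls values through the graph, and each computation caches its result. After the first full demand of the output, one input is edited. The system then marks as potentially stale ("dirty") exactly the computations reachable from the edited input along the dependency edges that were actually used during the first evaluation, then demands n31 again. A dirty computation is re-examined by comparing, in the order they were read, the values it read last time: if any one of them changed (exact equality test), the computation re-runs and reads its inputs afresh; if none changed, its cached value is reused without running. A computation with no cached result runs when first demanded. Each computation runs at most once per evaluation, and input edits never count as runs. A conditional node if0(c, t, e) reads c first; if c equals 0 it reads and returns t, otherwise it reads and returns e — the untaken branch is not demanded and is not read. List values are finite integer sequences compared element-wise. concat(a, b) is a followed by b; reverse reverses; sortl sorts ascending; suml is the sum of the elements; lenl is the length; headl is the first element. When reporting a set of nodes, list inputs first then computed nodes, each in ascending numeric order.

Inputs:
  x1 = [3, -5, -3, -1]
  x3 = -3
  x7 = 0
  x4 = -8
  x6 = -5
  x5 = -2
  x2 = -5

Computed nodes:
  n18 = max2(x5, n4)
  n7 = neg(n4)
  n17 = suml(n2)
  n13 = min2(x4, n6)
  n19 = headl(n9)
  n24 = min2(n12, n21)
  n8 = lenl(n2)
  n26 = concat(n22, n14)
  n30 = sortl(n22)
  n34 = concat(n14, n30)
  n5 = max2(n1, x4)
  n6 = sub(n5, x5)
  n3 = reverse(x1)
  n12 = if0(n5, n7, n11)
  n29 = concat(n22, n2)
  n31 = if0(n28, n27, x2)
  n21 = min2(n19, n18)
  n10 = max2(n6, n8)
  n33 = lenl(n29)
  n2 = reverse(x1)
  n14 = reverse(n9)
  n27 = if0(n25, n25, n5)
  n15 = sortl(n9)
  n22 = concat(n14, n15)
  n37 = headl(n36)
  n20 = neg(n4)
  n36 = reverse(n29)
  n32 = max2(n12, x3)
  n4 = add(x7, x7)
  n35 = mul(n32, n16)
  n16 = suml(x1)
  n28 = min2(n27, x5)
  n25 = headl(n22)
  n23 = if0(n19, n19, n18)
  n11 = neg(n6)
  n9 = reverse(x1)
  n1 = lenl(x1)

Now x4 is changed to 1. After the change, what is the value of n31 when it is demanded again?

n31 now evaluates to -5.
The important point: n5 recomputes to an identical value, and the output ends up unchanged.

Initial pass — values computed on the first demand:
  n1 = lenl([3, -5, -3, -1]) = 4
  n5 = max2(4, -8) = 4
  n9 = reverse([3, -5, -3, -1]) = [-1, -3, -5, 3]
  n14 = reverse([-1, -3, -5, 3]) = [3, -5, -3, -1]
  n15 = sortl([-1, -3, -5, 3]) = [-5, -3, -1, 3]
  n22 = concat([3, -5, -3, -1], [-5, -3, -1, 3]) = [3, -5, -3, -1, -5, -3, -1, 3]
  n25 = headl([3, -5, -3, -1, -5, -3, -1, 3]) = 3
  n27 = if0(n25=3 -> else branch n5) = 4
  n28 = min2(4, -2) = -2
  n31 = if0(n28=-2 -> else branch x2) = -5

Second demand — change propagation:
  n5: re-runs because x4 -8->1; new result 4 (unchanged).
  n27: re-examined; everything it read last time is the same (n25 unchanged, n5 unchanged) — cache 4 kept, no run.
  n28: re-examined; everything it read last time is the same (n27 unchanged, x5 unchanged) — cache -2 kept, no run.
  n31: re-examined; everything it read last time is the same (n28 unchanged, x2 unchanged) — cache -5 kept, no run.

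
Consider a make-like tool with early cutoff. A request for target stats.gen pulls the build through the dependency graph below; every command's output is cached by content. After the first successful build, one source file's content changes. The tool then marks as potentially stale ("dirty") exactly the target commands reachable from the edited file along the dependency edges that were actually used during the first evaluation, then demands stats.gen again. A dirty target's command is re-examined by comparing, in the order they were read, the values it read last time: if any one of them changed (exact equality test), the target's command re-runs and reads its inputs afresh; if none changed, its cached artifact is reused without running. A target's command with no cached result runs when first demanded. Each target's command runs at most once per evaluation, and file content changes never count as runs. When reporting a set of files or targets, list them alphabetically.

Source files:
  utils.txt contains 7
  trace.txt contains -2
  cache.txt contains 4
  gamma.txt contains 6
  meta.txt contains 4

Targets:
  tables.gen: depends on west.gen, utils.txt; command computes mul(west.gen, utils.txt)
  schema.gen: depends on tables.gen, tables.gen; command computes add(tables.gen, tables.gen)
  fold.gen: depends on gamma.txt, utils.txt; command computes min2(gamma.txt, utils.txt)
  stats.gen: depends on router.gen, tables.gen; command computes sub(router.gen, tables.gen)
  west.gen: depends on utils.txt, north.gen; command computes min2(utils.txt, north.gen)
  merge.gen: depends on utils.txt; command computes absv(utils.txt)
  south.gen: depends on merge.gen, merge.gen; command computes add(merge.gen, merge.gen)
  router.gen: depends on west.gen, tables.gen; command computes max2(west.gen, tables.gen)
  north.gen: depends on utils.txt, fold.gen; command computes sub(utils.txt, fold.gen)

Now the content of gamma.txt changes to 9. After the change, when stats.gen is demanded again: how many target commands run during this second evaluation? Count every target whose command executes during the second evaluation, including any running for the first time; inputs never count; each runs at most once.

6 target commands run: fold.gen, north.gen, router.gen, stats.gen, tables.gen, west.gen.

First demand of the output computes:
  fold.gen = min2(6, 7) = 6
  north.gen = sub(7, 6) = 1
  west.gen = min2(7, 1) = 1
  tables.gen = mul(1, 7) = 7
  router.gen = max2(1, 7) = 7
  stats.gen = sub(7, 7) = 0

After the edit, cleaning proceeds:
  fold.gen: a read changed (gamma.txt 6->9) — executes, giving 7.
  north.gen: a read changed (fold.gen 6->7) — executes, giving 0.
  west.gen: a read changed (north.gen 1->0) — executes, giving 0.
  tables.gen: a read changed (west.gen 1->0) — executes, giving 0.
  router.gen: a read changed (west.gen 1->0; tables.gen 7->0) — executes, giving 0.
  stats.gen: a read changed (router.gen 7->0; tables.gen 7->0) — executes, giving 0 — identical to its old value.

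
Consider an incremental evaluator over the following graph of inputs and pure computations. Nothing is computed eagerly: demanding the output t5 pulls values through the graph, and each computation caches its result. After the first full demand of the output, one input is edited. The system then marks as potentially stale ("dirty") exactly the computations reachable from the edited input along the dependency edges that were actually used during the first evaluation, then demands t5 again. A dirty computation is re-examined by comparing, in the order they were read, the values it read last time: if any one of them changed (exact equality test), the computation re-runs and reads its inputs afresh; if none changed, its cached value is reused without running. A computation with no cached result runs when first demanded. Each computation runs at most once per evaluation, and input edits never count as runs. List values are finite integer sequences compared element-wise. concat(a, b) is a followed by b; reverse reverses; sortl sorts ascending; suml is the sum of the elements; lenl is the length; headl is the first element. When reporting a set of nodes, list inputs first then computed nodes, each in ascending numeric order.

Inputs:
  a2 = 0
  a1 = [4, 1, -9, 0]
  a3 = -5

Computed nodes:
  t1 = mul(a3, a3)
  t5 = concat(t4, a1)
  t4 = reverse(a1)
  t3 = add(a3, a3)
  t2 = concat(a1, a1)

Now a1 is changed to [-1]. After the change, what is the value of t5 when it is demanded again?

Initial pass — values computed on the first demand:
  t4 = reverse([4, 1, -9, 0]) = [0, -9, 1, 4]
  t5 = concat([0, -9, 1, 4], [4, 1, -9, 0]) = [0, -9, 1, 4, 4, 1, -9, 0]

Second demand — change propagation:
  t4: re-runs because a1 [4, 1, -9, 0]->[-1]; new result [-1].
  t5: re-runs because t4 [0, -9, 1, 4]->[-1]; a1 [4, 1, -9, 0]->[-1]; new result [-1, -1].

t5 now evaluates to [-1, -1].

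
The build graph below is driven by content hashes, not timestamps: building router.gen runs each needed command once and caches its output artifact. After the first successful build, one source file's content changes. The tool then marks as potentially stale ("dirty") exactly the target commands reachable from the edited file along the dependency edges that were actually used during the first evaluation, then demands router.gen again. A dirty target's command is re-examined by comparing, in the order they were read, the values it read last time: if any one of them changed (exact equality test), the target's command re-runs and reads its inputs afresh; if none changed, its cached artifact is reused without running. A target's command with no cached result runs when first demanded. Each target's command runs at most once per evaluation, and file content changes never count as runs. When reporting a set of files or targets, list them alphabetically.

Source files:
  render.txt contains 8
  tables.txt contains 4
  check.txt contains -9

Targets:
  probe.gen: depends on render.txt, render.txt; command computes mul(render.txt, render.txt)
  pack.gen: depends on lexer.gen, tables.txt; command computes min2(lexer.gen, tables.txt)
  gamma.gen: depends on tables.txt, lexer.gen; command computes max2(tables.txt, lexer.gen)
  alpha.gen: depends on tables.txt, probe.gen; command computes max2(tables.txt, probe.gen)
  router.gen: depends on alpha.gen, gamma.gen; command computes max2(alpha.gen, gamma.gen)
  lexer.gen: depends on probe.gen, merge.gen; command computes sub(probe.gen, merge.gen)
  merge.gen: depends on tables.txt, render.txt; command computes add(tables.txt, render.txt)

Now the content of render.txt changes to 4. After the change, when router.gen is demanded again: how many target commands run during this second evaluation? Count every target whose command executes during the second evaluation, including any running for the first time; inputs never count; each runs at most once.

Initial pass — values computed on the first demand:
  merge.gen = add(4, 8) = 12
  probe.gen = mul(8, 8) = 64
  alpha.gen = max2(4, 64) = 64
  lexer.gen = sub(64, 12) = 52
  gamma.gen = max2(4, 52) = 52
  router.gen = max2(64, 52) = 64

Second demand — change propagation:
  merge.gen: re-runs because render.txt 8->4; new result 8.
  probe.gen: re-runs because render.txt 8->4; render.txt 8->4; new result 16.
  alpha.gen: re-runs because probe.gen 64->16; new result 16.
  lexer.gen: re-runs because probe.gen 64->16; merge.gen 12->8; new result 8.
  gamma.gen: re-runs because lexer.gen 52->8; new result 8.
  router.gen: re-runs because alpha.gen 64->16; gamma.gen 52->8; new result 16.

Run set: alpha.gen, gamma.gen, lexer.gen, merge.gen, probe.gen, router.gen (6 run).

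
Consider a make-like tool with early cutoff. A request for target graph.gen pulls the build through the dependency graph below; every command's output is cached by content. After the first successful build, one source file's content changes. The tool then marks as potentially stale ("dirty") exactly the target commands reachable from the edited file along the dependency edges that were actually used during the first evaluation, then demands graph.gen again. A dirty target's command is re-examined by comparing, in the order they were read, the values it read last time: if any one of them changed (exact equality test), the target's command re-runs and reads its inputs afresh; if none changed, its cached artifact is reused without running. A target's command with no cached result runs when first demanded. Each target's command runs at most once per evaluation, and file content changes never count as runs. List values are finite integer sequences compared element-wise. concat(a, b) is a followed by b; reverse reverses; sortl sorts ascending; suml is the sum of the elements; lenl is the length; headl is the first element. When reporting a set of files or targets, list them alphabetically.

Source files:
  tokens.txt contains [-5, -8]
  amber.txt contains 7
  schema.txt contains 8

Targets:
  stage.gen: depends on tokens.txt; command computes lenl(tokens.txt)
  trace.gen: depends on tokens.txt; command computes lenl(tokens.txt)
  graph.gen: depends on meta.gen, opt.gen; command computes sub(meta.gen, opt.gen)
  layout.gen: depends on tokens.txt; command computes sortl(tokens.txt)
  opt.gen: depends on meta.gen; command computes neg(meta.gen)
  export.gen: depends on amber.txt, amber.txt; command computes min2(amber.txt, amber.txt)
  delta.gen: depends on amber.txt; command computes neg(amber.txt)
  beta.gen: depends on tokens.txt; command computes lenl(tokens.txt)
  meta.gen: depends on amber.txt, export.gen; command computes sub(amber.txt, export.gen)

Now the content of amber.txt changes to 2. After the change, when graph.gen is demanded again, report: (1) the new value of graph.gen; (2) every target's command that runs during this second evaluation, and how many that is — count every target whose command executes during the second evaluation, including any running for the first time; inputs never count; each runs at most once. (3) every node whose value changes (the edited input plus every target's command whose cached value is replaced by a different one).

First demand of the output computes:
  export.gen = min2(7, 7) = 7
  meta.gen = sub(7, 7) = 0
  opt.gen = neg(0) = 0
  graph.gen = sub(0, 0) = 0

After the edit, cleaning proceeds:
  export.gen: a read changed (amber.txt 7->2; amber.txt 7->2) — executes, giving 2.
  meta.gen: a read changed (amber.txt 7->2; export.gen 7->2) — executes, giving 0 — identical to its old value.
  opt.gen: dirty, but its reads are unchanged (meta.gen unchanged); cached 0 stands.
  graph.gen: dirty, but its reads are unchanged (meta.gen unchanged, opt.gen unchanged); cached 0 stands.

Note the absorption at meta.gen: it re-runs yet its value is the same, leaving the output's value untouched.

Demanding graph.gen again yields 0.
2 target commands run: export.gen, meta.gen.
The nodes whose values change: amber.txt, export.gen.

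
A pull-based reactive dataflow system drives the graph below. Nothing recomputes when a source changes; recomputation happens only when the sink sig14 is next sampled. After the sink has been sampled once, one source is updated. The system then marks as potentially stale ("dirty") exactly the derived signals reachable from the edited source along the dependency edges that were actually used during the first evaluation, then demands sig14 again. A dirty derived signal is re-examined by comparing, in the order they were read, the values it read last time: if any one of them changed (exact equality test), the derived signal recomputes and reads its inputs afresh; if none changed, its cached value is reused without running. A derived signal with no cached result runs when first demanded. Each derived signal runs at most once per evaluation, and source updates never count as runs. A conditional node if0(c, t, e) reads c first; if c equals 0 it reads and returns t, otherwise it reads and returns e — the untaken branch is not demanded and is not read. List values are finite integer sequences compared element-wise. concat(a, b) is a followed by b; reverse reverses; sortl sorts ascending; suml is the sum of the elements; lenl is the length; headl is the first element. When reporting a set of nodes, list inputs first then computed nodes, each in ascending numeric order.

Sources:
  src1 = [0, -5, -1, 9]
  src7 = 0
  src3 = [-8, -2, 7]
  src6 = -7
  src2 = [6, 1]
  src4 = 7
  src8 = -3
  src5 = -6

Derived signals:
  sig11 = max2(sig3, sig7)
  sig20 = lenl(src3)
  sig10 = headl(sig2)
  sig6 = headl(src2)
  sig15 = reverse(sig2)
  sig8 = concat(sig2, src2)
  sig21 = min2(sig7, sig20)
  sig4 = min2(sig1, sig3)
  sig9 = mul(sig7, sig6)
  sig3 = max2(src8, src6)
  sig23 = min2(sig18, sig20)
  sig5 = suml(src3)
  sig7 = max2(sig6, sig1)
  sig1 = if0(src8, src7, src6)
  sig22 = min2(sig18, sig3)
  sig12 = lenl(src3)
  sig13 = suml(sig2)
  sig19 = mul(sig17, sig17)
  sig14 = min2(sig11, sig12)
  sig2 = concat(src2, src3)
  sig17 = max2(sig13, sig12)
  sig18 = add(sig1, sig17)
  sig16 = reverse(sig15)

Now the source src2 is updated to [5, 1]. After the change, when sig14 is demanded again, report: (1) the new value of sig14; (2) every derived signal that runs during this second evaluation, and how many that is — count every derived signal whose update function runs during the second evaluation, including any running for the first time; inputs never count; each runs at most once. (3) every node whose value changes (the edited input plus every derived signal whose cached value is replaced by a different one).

New value of sig14: 3.
Derived signals that run: sig6, sig7, sig11, sig14 — 4 in total.
Values that change: src2, sig6, sig7, sig11.

First evaluation (everything demanded from the output):
  sig1 = if0(src8=-3 -> else branch src6) = -7
  sig3 = max2(-3, -7) = -3
  sig6 = headl([6, 1]) = 6
  sig7 = max2(6, -7) = 6
  sig11 = max2(-3, 6) = 6
  sig12 = lenl([-8, -2, 7]) = 3
  sig14 = min2(6, 3) = 3

Propagation after the edit:
  sig6: runs — src2 [6, 1]->[5, 1]; result 5.
  sig7: runs — sig6 6->5; result 5.
  sig11: runs — sig7 6->5; result 5.
  sig14: runs — sig11 6->5; result 3 (same value as before).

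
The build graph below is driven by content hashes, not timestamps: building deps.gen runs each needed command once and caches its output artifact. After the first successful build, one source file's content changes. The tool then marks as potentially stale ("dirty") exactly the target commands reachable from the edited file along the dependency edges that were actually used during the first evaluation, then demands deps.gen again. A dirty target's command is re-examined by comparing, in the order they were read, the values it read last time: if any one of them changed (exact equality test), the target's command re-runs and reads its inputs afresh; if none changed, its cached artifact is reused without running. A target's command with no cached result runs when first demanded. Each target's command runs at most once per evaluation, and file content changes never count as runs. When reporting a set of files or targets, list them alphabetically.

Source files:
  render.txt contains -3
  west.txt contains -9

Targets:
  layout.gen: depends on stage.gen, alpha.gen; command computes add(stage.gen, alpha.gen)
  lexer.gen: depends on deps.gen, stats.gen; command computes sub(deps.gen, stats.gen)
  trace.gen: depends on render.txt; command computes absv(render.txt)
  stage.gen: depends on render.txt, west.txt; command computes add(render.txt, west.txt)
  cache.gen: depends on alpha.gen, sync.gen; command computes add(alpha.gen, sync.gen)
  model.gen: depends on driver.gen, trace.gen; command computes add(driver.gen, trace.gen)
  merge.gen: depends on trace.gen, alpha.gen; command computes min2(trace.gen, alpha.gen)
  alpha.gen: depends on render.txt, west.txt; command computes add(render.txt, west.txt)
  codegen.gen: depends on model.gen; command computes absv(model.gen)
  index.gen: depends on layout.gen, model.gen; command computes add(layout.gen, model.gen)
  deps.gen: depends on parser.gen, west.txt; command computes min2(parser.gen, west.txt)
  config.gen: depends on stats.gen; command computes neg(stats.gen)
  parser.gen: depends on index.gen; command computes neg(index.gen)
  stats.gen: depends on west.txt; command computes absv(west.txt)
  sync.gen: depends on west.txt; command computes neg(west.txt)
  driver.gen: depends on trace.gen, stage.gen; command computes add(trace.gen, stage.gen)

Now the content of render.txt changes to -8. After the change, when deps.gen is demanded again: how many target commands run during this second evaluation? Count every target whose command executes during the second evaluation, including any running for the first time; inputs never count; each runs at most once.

Run set: alpha.gen, deps.gen, driver.gen, index.gen, layout.gen, model.gen, parser.gen, stage.gen, trace.gen (9 run).

Initial pass — values computed on the first demand:
  alpha.gen = add(-3, -9) = -12
  stage.gen = add(-3, -9) = -12
  layout.gen = add(-12, -12) = -24
  trace.gen = absv(-3) = 3
  driver.gen = add(3, -12) = -9
  model.gen = add(-9, 3) = -6
  index.gen = add(-24, -6) = -30
  parser.gen = neg(-30) = 30
  deps.gen = min2(30, -9) = -9

Second demand — change propagation:
  alpha.gen: re-runs because render.txt -3->-8; new result -17.
  stage.gen: re-runs because render.txt -3->-8; new result -17.
  layout.gen: re-runs because stage.gen -12->-17; alpha.gen -12->-17; new result -34.
  trace.gen: re-runs because render.txt -3->-8; new result 8.
  driver.gen: re-runs because trace.gen 3->8; stage.gen -12->-17; new result -9 (unchanged).
  model.gen: re-runs because trace.gen 3->8; new result -1.
  index.gen: re-runs because layout.gen -24->-34; model.gen -6->-1; new result -35.
  parser.gen: re-runs because index.gen -30->-35; new result 35.
  deps.gen: re-runs because parser.gen 30->35; new result -9 (unchanged).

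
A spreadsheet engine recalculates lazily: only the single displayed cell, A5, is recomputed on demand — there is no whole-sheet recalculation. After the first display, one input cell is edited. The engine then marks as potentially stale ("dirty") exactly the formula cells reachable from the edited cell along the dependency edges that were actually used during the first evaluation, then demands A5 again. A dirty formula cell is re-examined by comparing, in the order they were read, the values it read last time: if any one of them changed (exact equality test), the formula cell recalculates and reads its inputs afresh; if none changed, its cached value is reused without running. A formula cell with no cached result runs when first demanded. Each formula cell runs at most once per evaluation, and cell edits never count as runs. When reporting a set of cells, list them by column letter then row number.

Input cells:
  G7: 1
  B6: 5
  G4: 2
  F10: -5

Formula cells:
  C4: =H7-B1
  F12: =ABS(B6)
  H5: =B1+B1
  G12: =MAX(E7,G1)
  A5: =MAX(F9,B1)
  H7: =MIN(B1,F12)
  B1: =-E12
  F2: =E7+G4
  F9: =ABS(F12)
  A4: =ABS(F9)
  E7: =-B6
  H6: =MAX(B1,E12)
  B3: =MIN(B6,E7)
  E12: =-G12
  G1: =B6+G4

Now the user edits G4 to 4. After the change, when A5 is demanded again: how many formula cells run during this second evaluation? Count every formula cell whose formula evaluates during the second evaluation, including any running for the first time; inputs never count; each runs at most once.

Formula cells that run: A5, B1, E12, G1, G12 — 5 in total.

First evaluation (everything demanded from the output):
  E7 = -(5) = -5
  F12 = ABS(5) = 5
  F9 = ABS(5) = 5
  G1 = 5 + 2 = 7
  G12 = MAX(-5, 7) = 7
  E12 = -(7) = -7
  B1 = -(-7) = 7
  A5 = MAX(5, 7) = 7

Propagation after the edit:
  G1: runs — G4 2->4; result 9.
  G12: runs — G1 7->9; result 9.
  E12: runs — G12 7->9; result -9.
  B1: runs — E12 -7->-9; result 9.
  A5: runs — B1 7->9; result 9.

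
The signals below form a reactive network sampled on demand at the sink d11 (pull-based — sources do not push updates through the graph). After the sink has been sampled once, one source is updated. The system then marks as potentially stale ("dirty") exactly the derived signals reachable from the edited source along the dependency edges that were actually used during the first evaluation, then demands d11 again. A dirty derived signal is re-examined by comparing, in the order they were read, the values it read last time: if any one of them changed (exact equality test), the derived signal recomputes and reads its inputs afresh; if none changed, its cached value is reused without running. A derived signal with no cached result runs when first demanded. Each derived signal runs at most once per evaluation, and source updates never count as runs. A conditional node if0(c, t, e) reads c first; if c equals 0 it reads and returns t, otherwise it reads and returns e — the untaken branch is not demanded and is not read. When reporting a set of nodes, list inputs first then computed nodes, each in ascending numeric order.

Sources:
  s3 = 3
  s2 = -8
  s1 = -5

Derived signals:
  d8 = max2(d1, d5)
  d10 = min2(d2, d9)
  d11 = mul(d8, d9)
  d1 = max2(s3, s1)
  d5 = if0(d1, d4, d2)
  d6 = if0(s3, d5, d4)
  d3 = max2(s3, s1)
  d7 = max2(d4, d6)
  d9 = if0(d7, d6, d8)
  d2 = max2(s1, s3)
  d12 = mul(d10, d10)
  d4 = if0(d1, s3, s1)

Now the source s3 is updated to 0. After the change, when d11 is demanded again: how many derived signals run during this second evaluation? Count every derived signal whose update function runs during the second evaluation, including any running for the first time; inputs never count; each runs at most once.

Run set: d1, d4, d5, d6, d7, d8, d9, d11 (8 run).
The important point: the flipped condition redirects demand; d2 is left stale, never re-checked.

Initial pass — values computed on the first demand:
  d1 = max2(3, -5) = 3
  d2 = max2(-5, 3) = 3
  d4 = if0(d1=3 -> else branch s1) = -5
  d5 = if0(d1=3 -> else branch d2) = 3
  d6 = if0(s3=3 -> else branch d4) = -5
  d7 = max2(-5, -5) = -5
  d8 = max2(3, 3) = 3
  d9 = if0(d7=-5 -> else branch d8) = 3
  d11 = mul(3, 3) = 9

Second demand — change propagation:
  d1: re-runs because s3 3->0; new result 0.
  d2: dirty yet unreached — the second evaluation never asks for it.
  d4: re-runs because d1 3->0; new result 0.
  d5: re-runs because d1 3->0; new result 0.
  d6: re-runs because s3 3->0; d4 -5->0; new result 0.
  d7: re-runs because d4 -5->0; d6 -5->0; new result 0.
  d8: re-runs because d1 3->0; d5 3->0; new result 0.
  d9: re-runs because d7 -5->0; d8 3->0; new result 0.
  d11: re-runs because d8 3->0; d9 3->0; new result 0.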